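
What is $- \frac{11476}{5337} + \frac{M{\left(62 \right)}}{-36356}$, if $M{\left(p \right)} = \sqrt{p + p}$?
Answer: $- \frac{11476}{5337} - \frac{\sqrt{31}}{18178} \approx -2.1506$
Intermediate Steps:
$M{\left(p \right)} = \sqrt{2} \sqrt{p}$ ($M{\left(p \right)} = \sqrt{2 p} = \sqrt{2} \sqrt{p}$)
$- \frac{11476}{5337} + \frac{M{\left(62 \right)}}{-36356} = - \frac{11476}{5337} + \frac{\sqrt{2} \sqrt{62}}{-36356} = \left(-11476\right) \frac{1}{5337} + 2 \sqrt{31} \left(- \frac{1}{36356}\right) = - \frac{11476}{5337} - \frac{\sqrt{31}}{18178}$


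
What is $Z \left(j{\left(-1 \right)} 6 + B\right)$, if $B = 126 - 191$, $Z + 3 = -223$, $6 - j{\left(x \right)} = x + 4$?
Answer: $10622$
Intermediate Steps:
$j{\left(x \right)} = 2 - x$ ($j{\left(x \right)} = 6 - \left(x + 4\right) = 6 - \left(4 + x\right) = 2 - x$)
$Z = -226$ ($Z = -3 - 223 = -226$)
$B = -65$
$Z \left(j{\left(-1 \right)} 6 + B\right) = - 226 \left(\left(2 - -1\right) 6 - 65\right) = - 226 \left(\left(2 + 1\right) 6 - 65\right) = - 226 \left(3 \cdot 6 - 65\right) = - 226 \left(18 - 65\right) = \left(-226\right) \left(-47\right) = 10622$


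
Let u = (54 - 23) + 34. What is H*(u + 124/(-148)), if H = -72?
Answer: -170928/37 ≈ -4619.7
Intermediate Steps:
u = 65 (u = 31 + 34 = 65)
H*(u + 124/(-148)) = -72*(65 + 124/(-148)) = -72*(65 + 124*(-1/148)) = -72*(65 - 31/37) = -72*2374/37 = -170928/37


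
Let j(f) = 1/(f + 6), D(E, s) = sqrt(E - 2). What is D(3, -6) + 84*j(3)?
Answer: 31/3 ≈ 10.333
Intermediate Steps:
D(E, s) = sqrt(-2 + E)
j(f) = 1/(6 + f)
D(3, -6) + 84*j(3) = sqrt(-2 + 3) + 84/(6 + 3) = sqrt(1) + 84/9 = 1 + 84*(1/9) = 1 + 28/3 = 31/3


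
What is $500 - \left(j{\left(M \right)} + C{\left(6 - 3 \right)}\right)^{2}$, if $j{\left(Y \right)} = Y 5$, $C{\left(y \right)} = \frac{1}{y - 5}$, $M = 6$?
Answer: $- \frac{1481}{4} \approx -370.25$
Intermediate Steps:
$C{\left(y \right)} = \frac{1}{-5 + y}$
$j{\left(Y \right)} = 5 Y$
$500 - \left(j{\left(M \right)} + C{\left(6 - 3 \right)}\right)^{2} = 500 - \left(5 \cdot 6 + \frac{1}{-5 + \left(6 - 3\right)}\right)^{2} = 500 - \left(30 + \frac{1}{-5 + 3}\right)^{2} = 500 - \left(30 + \frac{1}{-2}\right)^{2} = 500 - \left(30 - \frac{1}{2}\right)^{2} = 500 - \left(\frac{59}{2}\right)^{2} = 500 - \frac{3481}{4} = - \frac{1481}{4}$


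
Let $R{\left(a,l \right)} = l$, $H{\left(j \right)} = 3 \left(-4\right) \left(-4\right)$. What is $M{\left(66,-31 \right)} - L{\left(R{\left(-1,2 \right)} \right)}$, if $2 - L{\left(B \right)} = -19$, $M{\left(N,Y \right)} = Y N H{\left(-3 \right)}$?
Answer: $-98229$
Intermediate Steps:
$H{\left(j \right)} = 48$ ($H{\left(j \right)} = \left(-12\right) \left(-4\right) = 48$)
$M{\left(N,Y \right)} = 48 N Y$ ($M{\left(N,Y \right)} = Y N 48 = N Y 48 = 48 N Y$)
$L{\left(B \right)} = 21$ ($L{\left(B \right)} = 2 - -19 = 2 + 19 = 21$)
$M{\left(66,-31 \right)} - L{\left(R{\left(-1,2 \right)} \right)} = 48 \cdot 66 \left(-31\right) - 21 = -98208 - 21 = -98229$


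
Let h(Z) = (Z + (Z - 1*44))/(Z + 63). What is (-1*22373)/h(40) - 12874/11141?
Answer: -25673995543/401076 ≈ -64013.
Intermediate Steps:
h(Z) = (-44 + 2*Z)/(63 + Z) (h(Z) = (Z + (Z - 44))/(63 + Z) = (Z + (-44 + Z))/(63 + Z) = (-44 + 2*Z)/(63 + Z))
(-1*22373)/h(40) - 12874/11141 = (-1*22373)/((2*(-22 + 40)/(63 + 40))) - 12874/11141 = -22373/(2*18/103) - 12874*1/11141 = -22373/(2*(1/103)*18) - 12874/11141 = -22373/36/103 - 12874/11141 = -22373*103/36 - 12874/11141 = -2304419/36 - 12874/11141 = -25673995543/401076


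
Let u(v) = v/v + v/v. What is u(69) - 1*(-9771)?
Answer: 9773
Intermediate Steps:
u(v) = 2 (u(v) = 1 + 1 = 2)
u(69) - 1*(-9771) = 2 - 1*(-9771) = 2 + 9771 = 9773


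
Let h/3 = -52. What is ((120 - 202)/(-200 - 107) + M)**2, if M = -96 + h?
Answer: 5972507524/94249 ≈ 63369.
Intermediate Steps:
h = -156 (h = 3*(-52) = -156)
M = -252 (M = -96 - 156 = -252)
((120 - 202)/(-200 - 107) + M)**2 = ((120 - 202)/(-200 - 107) - 252)**2 = (-82/(-307) - 252)**2 = (-82*(-1/307) - 252)**2 = (82/307 - 252)**2 = (-77282/307)**2 = 5972507524/94249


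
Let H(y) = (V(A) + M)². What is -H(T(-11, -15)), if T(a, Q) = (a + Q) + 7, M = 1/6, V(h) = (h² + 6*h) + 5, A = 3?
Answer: -37249/36 ≈ -1034.7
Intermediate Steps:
V(h) = 5 + h² + 6*h
M = ⅙ ≈ 0.16667
T(a, Q) = 7 + Q + a (T(a, Q) = (Q + a) + 7 = 7 + Q + a)
H(y) = 37249/36 (H(y) = ((5 + 3² + 6*3) + ⅙)² = ((5 + 9 + 18) + ⅙)² = (32 + ⅙)² = (193/6)² = 37249/36)
-H(T(-11, -15)) = -1*37249/36 = -37249/36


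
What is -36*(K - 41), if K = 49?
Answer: -288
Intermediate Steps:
-36*(K - 41) = -36*(49 - 41) = -36*8 = -288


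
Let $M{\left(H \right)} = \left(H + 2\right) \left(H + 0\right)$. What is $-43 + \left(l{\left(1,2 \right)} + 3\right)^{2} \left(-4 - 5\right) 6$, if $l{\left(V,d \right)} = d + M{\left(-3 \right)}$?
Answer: $-3499$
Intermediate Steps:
$M{\left(H \right)} = H \left(2 + H\right)$ ($M{\left(H \right)} = \left(2 + H\right) H = H \left(2 + H\right)$)
$l{\left(V,d \right)} = 3 + d$ ($l{\left(V,d \right)} = d - 3 \left(2 - 3\right) = d - -3 = d + 3 = 3 + d$)
$-43 + \left(l{\left(1,2 \right)} + 3\right)^{2} \left(-4 - 5\right) 6 = -43 + \left(\left(3 + 2\right) + 3\right)^{2} \left(-4 - 5\right) 6 = -43 + \left(5 + 3\right)^{2} \left(\left(-9\right) 6\right) = -43 + 8^{2} \left(-54\right) = -43 + 64 \left(-54\right) = -43 - 3456 = -3499$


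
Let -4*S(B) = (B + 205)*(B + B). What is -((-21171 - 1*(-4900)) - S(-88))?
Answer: 21419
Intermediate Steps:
S(B) = -B*(205 + B)/2 (S(B) = -(B + 205)*(B + B)/4 = -(205 + B)*2*B/4 = -B*(205 + B)/2)
-((-21171 - 1*(-4900)) - S(-88)) = -((-21171 - 1*(-4900)) - (-1)*(-88)*(205 - 88)/2) = -((-21171 + 4900) - (-1)*(-88)*117/2) = -(-16271 - 1*5148) = -(-16271 - 5148) = -1*(-21419) = 21419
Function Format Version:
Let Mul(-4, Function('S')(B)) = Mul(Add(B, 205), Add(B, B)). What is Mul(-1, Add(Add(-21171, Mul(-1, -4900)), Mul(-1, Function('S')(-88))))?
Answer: 21419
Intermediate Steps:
Function('S')(B) = Mul(Rational(-1, 2), B, Add(205, B)) (Function('S')(B) = Mul(Rational(-1, 4), Mul(Add(B, 205), Add(B, B))) = Mul(Rational(-1, 4), Mul(Add(205, B), Mul(2, B))) = Mul(Rational(-1, 4), Mul(2, B, Add(205, B))) = Mul(Rational(-1, 2), B, Add(205, B)))
Mul(-1, Add(Add(-21171, Mul(-1, -4900)), Mul(-1, Function('S')(-88)))) = Mul(-1, Add(Add(-21171, Mul(-1, -4900)), Mul(-1, Mul(Rational(-1, 2), -88, Add(205, -88))))) = Mul(-1, Add(Add(-21171, 4900), Mul(-1, Mul(Rational(-1, 2), -88, 117)))) = Mul(-1, Add(-16271, Mul(-1, 5148))) = Mul(-1, Add(-16271, -5148)) = Mul(-1, -21419) = 21419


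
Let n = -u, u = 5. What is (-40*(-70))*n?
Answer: -14000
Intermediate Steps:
n = -5 (n = -1*5 = -5)
(-40*(-70))*n = -40*(-70)*(-5) = 2800*(-5) = -14000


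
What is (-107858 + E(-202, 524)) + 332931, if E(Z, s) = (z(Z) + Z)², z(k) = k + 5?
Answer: 384274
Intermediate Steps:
z(k) = 5 + k
E(Z, s) = (5 + 2*Z)² (E(Z, s) = ((5 + Z) + Z)² = (5 + 2*Z)²)
(-107858 + E(-202, 524)) + 332931 = (-107858 + (5 + 2*(-202))²) + 332931 = (-107858 + (5 - 404)²) + 332931 = (-107858 + (-399)²) + 332931 = (-107858 + 159201) + 332931 = 51343 + 332931 = 384274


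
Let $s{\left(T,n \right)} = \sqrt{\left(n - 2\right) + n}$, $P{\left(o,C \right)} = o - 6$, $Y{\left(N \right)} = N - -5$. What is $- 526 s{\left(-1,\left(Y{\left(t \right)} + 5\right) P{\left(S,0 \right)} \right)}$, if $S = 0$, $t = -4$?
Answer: $- 526 i \sqrt{74} \approx - 4524.8 i$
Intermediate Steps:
$Y{\left(N \right)} = 5 + N$ ($Y{\left(N \right)} = N + 5 = 5 + N$)
$P{\left(o,C \right)} = -6 + o$ ($P{\left(o,C \right)} = o - 6 = -6 + o$)
$s{\left(T,n \right)} = \sqrt{-2 + 2 n}$ ($s{\left(T,n \right)} = \sqrt{\left(-2 + n\right) + n} = \sqrt{-2 + 2 n}$)
$- 526 s{\left(-1,\left(Y{\left(t \right)} + 5\right) P{\left(S,0 \right)} \right)} = - 526 \sqrt{-2 + 2 \left(\left(5 - 4\right) + 5\right) \left(-6 + 0\right)} = - 526 \sqrt{-2 + 2 \left(1 + 5\right) \left(-6\right)} = - 526 \sqrt{-2 + 2 \cdot 6 \left(-6\right)} = - 526 \sqrt{-2 + 2 \left(-36\right)} = - 526 \sqrt{-2 - 72} = - 526 \sqrt{-74} = - 526 i \sqrt{74}$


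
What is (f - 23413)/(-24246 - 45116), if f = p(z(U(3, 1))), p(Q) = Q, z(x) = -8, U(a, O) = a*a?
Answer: 23421/69362 ≈ 0.33766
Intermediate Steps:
U(a, O) = a²
f = -8
(f - 23413)/(-24246 - 45116) = (-8 - 23413)/(-24246 - 45116) = -23421/(-69362) = -23421*(-1/69362) = 23421/69362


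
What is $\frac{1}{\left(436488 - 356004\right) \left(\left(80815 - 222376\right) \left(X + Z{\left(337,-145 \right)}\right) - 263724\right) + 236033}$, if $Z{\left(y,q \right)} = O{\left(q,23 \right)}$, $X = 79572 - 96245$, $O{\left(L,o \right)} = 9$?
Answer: $\frac{1}{189838317685553} \approx 5.2676 \cdot 10^{-15}$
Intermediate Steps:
$X = -16673$
$Z{\left(y,q \right)} = 9$
$\frac{1}{\left(436488 - 356004\right) \left(\left(80815 - 222376\right) \left(X + Z{\left(337,-145 \right)}\right) - 263724\right) + 236033} = \frac{1}{\left(436488 - 356004\right) \left(\left(80815 - 222376\right) \left(-16673 + 9\right) - 263724\right) + 236033} = \frac{1}{80484 \left(\left(-141561\right) \left(-16664\right) - 263724\right) + 236033} = \frac{1}{80484 \left(2358972504 - 263724\right) + 236033} = \frac{1}{80484 \cdot 2358708780 + 236033} = \frac{1}{189838317449520 + 236033} = \frac{1}{189838317685553}$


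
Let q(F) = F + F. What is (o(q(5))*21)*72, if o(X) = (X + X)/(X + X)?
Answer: 1512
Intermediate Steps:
q(F) = 2*F
o(X) = 1 (o(X) = (2*X)/((2*X)) = (2*X)*(1/(2*X)) = 1)
(o(q(5))*21)*72 = (1*21)*72 = 21*72 = 1512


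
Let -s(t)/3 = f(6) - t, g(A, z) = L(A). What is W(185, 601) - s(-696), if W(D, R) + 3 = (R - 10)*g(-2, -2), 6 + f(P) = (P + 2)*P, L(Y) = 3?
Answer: 3984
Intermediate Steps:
f(P) = -6 + P*(2 + P) (f(P) = -6 + (P + 2)*P = -6 + (2 + P)*P = -6 + P*(2 + P))
g(A, z) = 3
W(D, R) = -33 + 3*R (W(D, R) = -3 + (R - 10)*3 = -3 + (-10 + R)*3 = -3 + (-30 + 3*R) = -33 + 3*R)
s(t) = -126 + 3*t (s(t) = -3*((-6 + 6**2 + 2*6) - t) = -3*((-6 + 36 + 12) - t) = -3*(42 - t) = -126 + 3*t)
W(185, 601) - s(-696) = (-33 + 3*601) - (-126 + 3*(-696)) = (-33 + 1803) - (-126 - 2088) = 1770 - 1*(-2214) = 1770 + 2214 = 3984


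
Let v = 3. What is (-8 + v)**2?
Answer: 25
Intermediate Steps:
(-8 + v)**2 = (-8 + 3)**2 = (-5)**2 = 25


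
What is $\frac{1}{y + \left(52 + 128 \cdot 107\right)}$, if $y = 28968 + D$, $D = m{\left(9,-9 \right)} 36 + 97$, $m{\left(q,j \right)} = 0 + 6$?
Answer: $\frac{1}{43029} \approx 2.324 \cdot 10^{-5}$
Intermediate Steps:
$m{\left(q,j \right)} = 6$
$D = 313$ ($D = 6 \cdot 36 + 97 = 216 + 97 = 313$)
$y = 29281$ ($y = 28968 + 313 = 29281$)
$\frac{1}{y + \left(52 + 128 \cdot 107\right)} = \frac{1}{29281 + \left(52 + 128 \cdot 107\right)} = \frac{1}{29281 + \left(52 + 13696\right)} = \frac{1}{29281 + 13748} = \frac{1}{43029}$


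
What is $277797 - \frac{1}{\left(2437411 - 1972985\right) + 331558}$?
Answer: $\frac{221121967247}{795984} \approx 2.778 \cdot 10^{5}$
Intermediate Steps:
$277797 - \frac{1}{\left(2437411 - 1972985\right) + 331558} = 277797 - \frac{1}{464426 + 331558} = 277797 - \frac{1}{795984} = \frac{221121967247}{795984}$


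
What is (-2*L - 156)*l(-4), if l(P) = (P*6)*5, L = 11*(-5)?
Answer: 5520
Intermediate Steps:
L = -55
l(P) = 30*P (l(P) = (6*P)*5 = 30*P)
(-2*L - 156)*l(-4) = (-2*(-55) - 156)*(30*(-4)) = (110 - 156)*(-120) = -46*(-120) = 5520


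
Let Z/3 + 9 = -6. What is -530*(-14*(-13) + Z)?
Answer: -72610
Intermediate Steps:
Z = -45 (Z = -27 + 3*(-6) = -27 - 18 = -45)
-530*(-14*(-13) + Z) = -530*(-14*(-13) - 45) = -530*(182 - 45) = -530*137 = -72610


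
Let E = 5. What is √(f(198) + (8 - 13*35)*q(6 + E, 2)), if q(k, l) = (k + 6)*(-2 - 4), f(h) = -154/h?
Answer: √410339/3 ≈ 213.53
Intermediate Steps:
q(k, l) = -36 - 6*k (q(k, l) = (6 + k)*(-6) = -36 - 6*k)
√(f(198) + (8 - 13*35)*q(6 + E, 2)) = √(-154/198 + (8 - 13*35)*(-36 - 6*(6 + 5))) = √(-154*1/198 + (8 - 455)*(-36 - 6*11)) = √(-7/9 - 447*(-36 - 66)) = √(-7/9 - 447*(-102)) = √(-7/9 + 45594) = √(410339/9) = √410339/3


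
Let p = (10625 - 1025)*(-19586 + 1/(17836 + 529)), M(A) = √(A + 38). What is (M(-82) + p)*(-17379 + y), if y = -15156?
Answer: 22469257504540800/3673 - 65070*I*√11 ≈ 6.1174e+12 - 2.1581e+5*I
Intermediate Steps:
M(A) = √(38 + A)
p = -690618026880/3673 (p = 9600*(-19586 + 1/18365) = 9600*(-359696889/18365) = -690618026880/3673 ≈ -1.8803e+8)
(M(-82) + p)*(-17379 + y) = (√(38 - 82) - 690618026880/3673)*(-17379 - 15156) = (√(-44) - 690618026880/3673)*(-32535) = (2*I*√11 - 690618026880/3673)*(-32535) = (-690618026880/3673 + 2*I*√11)*(-32535) = 22469257504540800/3673 - 65070*I*√11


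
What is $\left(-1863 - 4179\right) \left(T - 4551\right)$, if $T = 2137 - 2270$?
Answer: $28300728$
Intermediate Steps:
$T = -133$ ($T = 2137 - 2270 = -133$)
$\left(-1863 - 4179\right) \left(T - 4551\right) = \left(-1863 - 4179\right) \left(-133 - 4551\right) = \left(-6042\right) \left(-4684\right) = 28300728$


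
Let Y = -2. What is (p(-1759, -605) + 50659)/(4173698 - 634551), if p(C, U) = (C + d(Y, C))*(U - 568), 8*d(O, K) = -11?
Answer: 16924631/28313176 ≈ 0.59776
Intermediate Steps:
d(O, K) = -11/8 (d(O, K) = (⅛)*(-11) = -11/8)
p(C, U) = (-568 + U)*(-11/8 + C) (p(C, U) = (C - 11/8)*(U - 568) = (-11/8 + C)*(-568 + U) = (-568 + U)*(-11/8 + C))
(p(-1759, -605) + 50659)/(4173698 - 634551) = ((781 - 568*(-1759) - 11/8*(-605) - 1759*(-605)) + 50659)/(4173698 - 634551) = ((781 + 999112 + 6655/8 + 1064195) + 50659)/3539147 = (16519359/8 + 50659)*(1/3539147) = (16924631/8)*(1/3539147) = 16924631/28313176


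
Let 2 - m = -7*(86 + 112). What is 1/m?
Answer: 1/1388 ≈ 0.00072046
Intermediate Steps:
m = 1388 (m = 2 - (-7)*(86 + 112) = 2 - (-7)*198 = 2 - 1*(-1386) = 2 + 1386 = 1388)
1/m = 1/1388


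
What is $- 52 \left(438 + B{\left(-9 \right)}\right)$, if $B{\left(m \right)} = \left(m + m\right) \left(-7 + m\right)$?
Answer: $-37752$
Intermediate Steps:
$B{\left(m \right)} = 2 m \left(-7 + m\right)$
$- 52 \left(438 + B{\left(-9 \right)}\right) = - 52 \left(438 + 2 \left(-9\right) \left(-7 - 9\right)\right) = - 52 \left(438 + 2 \left(-9\right) \left(-16\right)\right) = - 52 \left(438 + 288\right) = \left(-52\right) 726 = -37752$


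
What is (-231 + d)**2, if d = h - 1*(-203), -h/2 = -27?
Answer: 676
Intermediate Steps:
h = 54 (h = -2*(-27) = 54)
d = 257 (d = 54 - 1*(-203) = 54 + 203 = 257)
(-231 + d)**2 = (-231 + 257)**2 = 26**2 = 676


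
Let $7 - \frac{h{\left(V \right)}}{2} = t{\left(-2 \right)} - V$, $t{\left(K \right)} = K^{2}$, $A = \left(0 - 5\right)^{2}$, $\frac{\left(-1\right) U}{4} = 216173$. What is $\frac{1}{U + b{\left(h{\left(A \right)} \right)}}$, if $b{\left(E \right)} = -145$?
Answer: $- \frac{1}{864837} \approx -1.1563 \cdot 10^{-6}$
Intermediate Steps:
$U = -864692$ ($U = \left(-4\right) 216173 = -864692$)
$A = 25$ ($A = \left(-5\right)^{2} = 25$)
$h{\left(V \right)} = 6 + 2 V$ ($h{\left(V \right)} = 14 - 2 \left(\left(-2\right)^{2} - V\right) = 14 - 2 \left(4 - V\right) = 14 + \left(-8 + 2 V\right) = 6 + 2 V$)
$\frac{1}{U + b{\left(h{\left(A \right)} \right)}} = \frac{1}{-864692 - 145} = \frac{1}{-864837} = - \frac{1}{864837}$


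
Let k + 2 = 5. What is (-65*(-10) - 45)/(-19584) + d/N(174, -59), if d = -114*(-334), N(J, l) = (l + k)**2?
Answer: 11621611/959616 ≈ 12.111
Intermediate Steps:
k = 3 (k = -2 + 5 = 3)
N(J, l) = (3 + l)**2 (N(J, l) = (l + 3)**2 = (3 + l)**2)
d = 38076
(-65*(-10) - 45)/(-19584) + d/N(174, -59) = (-65*(-10) - 45)/(-19584) + 38076/((3 - 59)**2) = (650 - 45)*(-1/19584) + 38076/((-56)**2) = 605*(-1/19584) + 38076/3136 = -605/19584 + 38076*(1/3136) = -605/19584 + 9519/784 = 11621611/959616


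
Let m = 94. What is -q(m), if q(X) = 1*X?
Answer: -94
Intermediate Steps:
q(X) = X
-q(m) = -1*94 = -94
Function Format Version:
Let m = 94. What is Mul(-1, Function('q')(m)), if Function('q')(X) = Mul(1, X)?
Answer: -94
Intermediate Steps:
Function('q')(X) = X
Mul(-1, Function('q')(m)) = Mul(-1, 94) = -94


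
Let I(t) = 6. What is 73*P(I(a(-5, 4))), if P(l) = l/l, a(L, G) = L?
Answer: 73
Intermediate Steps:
P(l) = 1
73*P(I(a(-5, 4))) = 73*1 = 73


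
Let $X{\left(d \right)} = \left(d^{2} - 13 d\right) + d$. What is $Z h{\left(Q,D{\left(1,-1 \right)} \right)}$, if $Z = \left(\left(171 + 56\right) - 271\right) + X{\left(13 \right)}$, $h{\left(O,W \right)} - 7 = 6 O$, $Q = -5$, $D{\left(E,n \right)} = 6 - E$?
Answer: $713$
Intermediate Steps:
$X{\left(d \right)} = d^{2} - 12 d$
$h{\left(O,W \right)} = 7 + 6 O$
$Z = -31$ ($Z = \left(\left(171 + 56\right) - 271\right) + 13 \left(-12 + 13\right) = \left(227 - 271\right) + 13 \cdot 1 = -44 + 13 = -31$)
$Z h{\left(Q,D{\left(1,-1 \right)} \right)} = - 31 \left(7 + 6 \left(-5\right)\right) = - 31 \left(7 - 30\right) = \left(-31\right) \left(-23\right) = 713$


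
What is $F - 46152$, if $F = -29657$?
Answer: $-75809$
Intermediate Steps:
$F - 46152 = -29657 - 46152 = -75809$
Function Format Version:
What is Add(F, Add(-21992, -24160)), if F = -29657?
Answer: -75809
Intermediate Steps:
Add(F, Add(-21992, -24160)) = Add(-29657, Add(-21992, -24160)) = Add(-29657, -46152) = -75809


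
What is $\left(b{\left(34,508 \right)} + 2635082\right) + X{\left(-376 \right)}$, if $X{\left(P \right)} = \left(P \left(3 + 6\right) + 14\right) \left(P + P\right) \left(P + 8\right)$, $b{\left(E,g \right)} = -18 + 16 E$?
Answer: $-929964712$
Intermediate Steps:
$X{\left(P \right)} = 2 P \left(8 + P\right) \left(14 + 9 P\right)$ ($X{\left(P \right)} = \left(P 9 + 14\right) 2 P \left(8 + P\right) = \left(9 P + 14\right) 2 P \left(8 + P\right) = \left(14 + 9 P\right) 2 P \left(8 + P\right) = 2 P \left(8 + P\right) \left(14 + 9 P\right)$)
$\left(b{\left(34,508 \right)} + 2635082\right) + X{\left(-376 \right)} = \left(\left(-18 + 16 \cdot 34\right) + 2635082\right) + 2 \left(-376\right) \left(112 + 9 \left(-376\right)^{2} + 86 \left(-376\right)\right) = \left(\left(-18 + 544\right) + 2635082\right) + 2 \left(-376\right) \left(112 + 9 \cdot 141376 - 32336\right) = \left(526 + 2635082\right) + 2 \left(-376\right) \left(112 + 1272384 - 32336\right) = 2635608 + 2 \left(-376\right) 1240160 = 2635608 - 932600320 = -929964712$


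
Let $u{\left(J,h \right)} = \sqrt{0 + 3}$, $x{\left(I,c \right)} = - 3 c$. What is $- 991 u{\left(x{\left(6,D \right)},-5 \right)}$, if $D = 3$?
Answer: $- 991 \sqrt{3} \approx -1716.5$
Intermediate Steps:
$u{\left(J,h \right)} = \sqrt{3}$
$- 991 u{\left(x{\left(6,D \right)},-5 \right)} = - 991 \sqrt{3}$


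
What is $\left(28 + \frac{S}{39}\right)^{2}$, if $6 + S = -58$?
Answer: $\frac{1056784}{1521} \approx 694.8$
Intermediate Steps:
$S = -64$ ($S = -6 - 58 = -64$)
$\left(28 + \frac{S}{39}\right)^{2} = \left(28 - \frac{64}{39}\right)^{2} = \left(\frac{1028}{39}\right)^{2} = \frac{1056784}{1521}$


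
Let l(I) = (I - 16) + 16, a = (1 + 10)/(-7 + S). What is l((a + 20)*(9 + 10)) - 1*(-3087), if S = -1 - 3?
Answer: 3448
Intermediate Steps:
S = -4
a = -1 (a = (1 + 10)/(-7 - 4) = 11/(-11) = 11*(-1/11) = -1)
l(I) = I (l(I) = (-16 + I) + 16 = I)
l((a + 20)*(9 + 10)) - 1*(-3087) = (-1 + 20)*(9 + 10) - 1*(-3087) = 19*19 + 3087 = 361 + 3087 = 3448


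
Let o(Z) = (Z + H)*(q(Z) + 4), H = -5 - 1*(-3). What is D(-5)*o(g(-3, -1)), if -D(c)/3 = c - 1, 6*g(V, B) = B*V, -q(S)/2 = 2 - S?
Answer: -27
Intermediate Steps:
q(S) = -4 + 2*S (q(S) = -2*(2 - S) = -4 + 2*S)
H = -2 (H = -5 + 3 = -2)
g(V, B) = B*V/6 (g(V, B) = (B*V)/6 = B*V/6)
o(Z) = 2*Z*(-2 + Z) (o(Z) = (Z - 2)*((-4 + 2*Z) + 4) = (-2 + Z)*(2*Z) = 2*Z*(-2 + Z))
D(c) = 3 - 3*c (D(c) = -3*(c - 1) = -3*(-1 + c) = 3 - 3*c)
D(-5)*o(g(-3, -1)) = (3 - 3*(-5))*(2*((⅙)*(-1)*(-3))*(-2 + (⅙)*(-1)*(-3))) = (3 + 15)*(2*(½)*(-2 + ½)) = 18*(2*(½)*(-3/2)) = 18*(-3/2) = -27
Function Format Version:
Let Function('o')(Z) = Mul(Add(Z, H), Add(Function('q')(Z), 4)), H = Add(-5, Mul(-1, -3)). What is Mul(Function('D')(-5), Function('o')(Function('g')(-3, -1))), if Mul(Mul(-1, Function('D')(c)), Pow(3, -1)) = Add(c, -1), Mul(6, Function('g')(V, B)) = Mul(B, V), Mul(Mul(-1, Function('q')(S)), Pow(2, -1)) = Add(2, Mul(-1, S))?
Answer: -27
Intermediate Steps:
Function('q')(S) = Add(-4, Mul(2, S)) (Function('q')(S) = Mul(-2, Add(2, Mul(-1, S))) = Add(-4, Mul(2, S)))
H = -2 (H = Add(-5, 3) = -2)
Function('g')(V, B) = Mul(Rational(1, 6), B, V) (Function('g')(V, B) = Mul(Rational(1, 6), Mul(B, V)) = Mul(Rational(1, 6), B, V))
Function('o')(Z) = Mul(2, Z, Add(-2, Z)) (Function('o')(Z) = Mul(Add(Z, -2), Add(Add(-4, Mul(2, Z)), 4)) = Mul(Add(-2, Z), Mul(2, Z)) = Mul(2, Z, Add(-2, Z)))
Function('D')(c) = Add(3, Mul(-3, c)) (Function('D')(c) = Mul(-3, Add(c, -1)) = Mul(-3, Add(-1, c)) = Add(3, Mul(-3, c)))
Mul(Function('D')(-5), Function('o')(Function('g')(-3, -1))) = Mul(Add(3, Mul(-3, -5)), Mul(2, Mul(Rational(1, 6), -1, -3), Add(-2, Mul(Rational(1, 6), -1, -3)))) = Mul(Add(3, 15), Mul(2, Rational(1, 2), Add(-2, Rational(1, 2)))) = Mul(18, Mul(2, Rational(1, 2), Rational(-3, 2))) = Mul(18, Rational(-3, 2)) = -27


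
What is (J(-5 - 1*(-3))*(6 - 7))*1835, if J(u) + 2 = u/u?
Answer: 1835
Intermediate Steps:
J(u) = -1 (J(u) = -2 + u/u = -2 + 1 = -1)
(J(-5 - 1*(-3))*(6 - 7))*1835 = -(6 - 7)*1835 = -1*(-1)*1835 = 1*1835 = 1835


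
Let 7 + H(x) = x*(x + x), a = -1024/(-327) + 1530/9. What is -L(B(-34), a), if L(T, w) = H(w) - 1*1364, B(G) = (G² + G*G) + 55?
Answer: -6263690333/106929 ≈ -58578.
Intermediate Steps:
a = 56614/327 (a = -1024*(-1/327) + 1530*(⅑) = 1024/327 + 170 = 56614/327 ≈ 173.13)
B(G) = 55 + 2*G² (B(G) = (G² + G²) + 55 = 2*G² + 55 = 55 + 2*G²)
H(x) = -7 + 2*x² (H(x) = -7 + x*(x + x) = -7 + x*(2*x) = -7 + 2*x²)
L(T, w) = -1371 + 2*w² (L(T, w) = (-7 + 2*w²) - 1*1364 = (-7 + 2*w²) - 1364 = -1371 + 2*w²)
-L(B(-34), a) = -(-1371 + 2*(56614/327)²) = -(-1371 + 2*(3205144996/106929)) = -(-1371 + 6410289992/106929) = -1*6263690333/106929 = -6263690333/106929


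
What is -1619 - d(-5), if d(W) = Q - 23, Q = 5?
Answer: -1601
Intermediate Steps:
d(W) = -18 (d(W) = 5 - 23 = -18)
-1619 - d(-5) = -1619 - 1*(-18) = -1619 + 18 = -1601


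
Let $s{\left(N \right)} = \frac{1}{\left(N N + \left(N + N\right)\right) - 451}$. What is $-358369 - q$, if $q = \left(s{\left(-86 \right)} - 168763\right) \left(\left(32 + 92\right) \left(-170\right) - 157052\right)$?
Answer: $- \frac{203612967474573}{6773} \approx -3.0062 \cdot 10^{10}$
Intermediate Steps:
$s{\left(N \right)} = \frac{1}{-451 + N^{2} + 2 N}$ ($s{\left(N \right)} = \frac{1}{\left(N^{2} + 2 N\right) - 451} = \frac{1}{-451 + N^{2} + 2 N}$)
$q = \frac{203610540241336}{6773}$ ($q = \left(\frac{1}{-451 + \left(-86\right)^{2} + 2 \left(-86\right)} - 168763\right) \left(\left(32 + 92\right) \left(-170\right) - 157052\right) = \left(\frac{1}{-451 + 7396 - 172} - 168763\right) \left(124 \left(-170\right) - 157052\right) = \left(\frac{1}{6773} - 168763\right) \left(-21080 - 157052\right) = \left(\frac{1}{6773} - 168763\right) \left(-178132\right) = \left(- \frac{1143031798}{6773}\right) \left(-178132\right) = \frac{203610540241336}{6773} \approx 3.0062 \cdot 10^{10}$)
$-358369 - q = -358369 - \frac{203610540241336}{6773} = - \frac{203612967474573}{6773}$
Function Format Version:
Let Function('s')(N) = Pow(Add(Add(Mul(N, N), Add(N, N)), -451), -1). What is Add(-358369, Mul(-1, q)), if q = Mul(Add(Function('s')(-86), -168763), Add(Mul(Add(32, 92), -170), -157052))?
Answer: Rational(-203612967474573, 6773) ≈ -3.0062e+10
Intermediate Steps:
Function('s')(N) = Pow(Add(-451, Pow(N, 2), Mul(2, N)), -1) (Function('s')(N) = Pow(Add(Add(Pow(N, 2), Mul(2, N)), -451), -1) = Pow(Add(-451, Pow(N, 2), Mul(2, N)), -1))
q = Rational(203610540241336, 6773) (q = Mul(Add(Pow(Add(-451, Pow(-86, 2), Mul(2, -86)), -1), -168763), Add(Mul(Add(32, 92), -170), -157052)) = Mul(Add(Pow(Add(-451, 7396, -172), -1), -168763), Add(Mul(124, -170), -157052)) = Mul(Add(Pow(6773, -1), -168763), Add(-21080, -157052)) = Mul(Add(Rational(1, 6773), -168763), -178132) = Mul(Rational(-1143031798, 6773), -178132) = Rational(203610540241336, 6773) ≈ 3.0062e+10)
Add(-358369, Mul(-1, q)) = Add(-358369, Mul(-1, Rational(203610540241336, 6773))) = Add(-358369, Rational(-203610540241336, 6773)) = Rational(-203612967474573, 6773)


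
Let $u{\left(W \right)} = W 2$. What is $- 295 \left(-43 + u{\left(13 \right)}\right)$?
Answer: $5015$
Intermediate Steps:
$u{\left(W \right)} = 2 W$
$- 295 \left(-43 + u{\left(13 \right)}\right) = - 295 \left(-43 + 2 \cdot 13\right) = - 295 \left(-43 + 26\right) = \left(-295\right) \left(-17\right) = 5015$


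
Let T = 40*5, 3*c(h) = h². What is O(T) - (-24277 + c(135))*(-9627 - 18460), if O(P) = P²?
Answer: -511199574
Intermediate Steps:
c(h) = h²/3
T = 200
O(T) - (-24277 + c(135))*(-9627 - 18460) = 200² - (-24277 + (⅓)*135²)*(-9627 - 18460) = 40000 - (-24277 + (⅓)*18225)*(-28087) = 40000 - (-24277 + 6075)*(-28087) = 40000 - (-18202)*(-28087) = 40000 - 1*511239574 = 40000 - 511239574 = -511199574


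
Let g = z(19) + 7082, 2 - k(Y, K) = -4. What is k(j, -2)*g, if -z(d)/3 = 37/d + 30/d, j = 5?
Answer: 806142/19 ≈ 42429.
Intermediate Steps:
k(Y, K) = 6 (k(Y, K) = 2 - 1*(-4) = 2 + 4 = 6)
z(d) = -201/d (z(d) = -3*(37/d + 30/d) = -201/d)
g = 134357/19 (g = -201/19 + 7082 = 134357/19 ≈ 7071.4)
k(j, -2)*g = 6*(134357/19) = 806142/19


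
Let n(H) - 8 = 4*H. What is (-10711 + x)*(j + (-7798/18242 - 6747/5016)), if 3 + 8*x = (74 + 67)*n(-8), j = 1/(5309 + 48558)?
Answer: 1684479206343325/85349460416 ≈ 19736.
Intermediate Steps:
n(H) = 8 + 4*H
j = 1/53867 ≈ 1.8564e-5
x = -3387/8 (x = -3/8 + ((74 + 67)*(8 + 4*(-8)))/8 = -3/8 + (141*(8 - 32))/8 = -3/8 + (141*(-24))/8 = -3/8 + (⅛)*(-3384) = -3/8 - 423 = -3387/8 ≈ -423.38)
(-10711 + x)*(j + (-7798/18242 - 6747/5016)) = (-10711 - 3387/8)*(1/53867 + (-7798/18242 - 6747/5016)) = -89075*(1/53867 + (-7798*1/18242 - 6747*1/5016))/8 = -89075*(1/53867 + (-557/1303 - 2249/1672))/8 = -89075*(1/53867 - 3861751/2178616)/8 = -89075/8*(-18910796591/10668682552) = 1684479206343325/85349460416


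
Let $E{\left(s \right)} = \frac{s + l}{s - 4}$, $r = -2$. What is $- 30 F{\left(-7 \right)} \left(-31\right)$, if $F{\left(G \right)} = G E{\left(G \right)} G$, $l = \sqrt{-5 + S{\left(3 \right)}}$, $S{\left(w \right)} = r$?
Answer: $\frac{318990}{11} - \frac{45570 i \sqrt{7}}{11} \approx 28999.0 - 10961.0 i$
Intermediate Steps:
$S{\left(w \right)} = -2$
$l = i \sqrt{7}$ ($l = \sqrt{-5 - 2} = \sqrt{-7} = i \sqrt{7} \approx 2.6458 i$)
$E{\left(s \right)} = \frac{s + i \sqrt{7}}{-4 + s}$ ($E{\left(s \right)} = \frac{s + i \sqrt{7}}{s - 4} = \frac{s + i \sqrt{7}}{-4 + s}$)
$F{\left(G \right)} = \frac{G^{2} \left(G + i \sqrt{7}\right)}{-4 + G}$ ($F{\left(G \right)} = G \frac{G + i \sqrt{7}}{-4 + G} G = \frac{G \left(G + i \sqrt{7}\right)}{-4 + G} G = \frac{G^{2} \left(G + i \sqrt{7}\right)}{-4 + G}$)
$- 30 F{\left(-7 \right)} \left(-31\right) = - 30 \frac{\left(-7\right)^{2} \left(-7 + i \sqrt{7}\right)}{-4 - 7} \left(-31\right) = - 30 \frac{49 \left(-7 + i \sqrt{7}\right)}{-11} \left(-31\right) = - 30 \cdot 49 \left(- \frac{1}{11}\right) \left(-7 + i \sqrt{7}\right) \left(-31\right) = - 30 \left(\frac{343}{11} - \frac{49 i \sqrt{7}}{11}\right) \left(-31\right) = \left(- \frac{10290}{11} + \frac{1470 i \sqrt{7}}{11}\right) \left(-31\right) = \frac{318990}{11} - \frac{45570 i \sqrt{7}}{11}$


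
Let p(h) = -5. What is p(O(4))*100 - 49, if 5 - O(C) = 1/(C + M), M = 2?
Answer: -549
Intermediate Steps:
O(C) = 5 - 1/(2 + C) (O(C) = 5 - 1/(C + 2) = 5 - 1/(2 + C))
p(O(4))*100 - 49 = -5*100 - 49 = -500 - 49 = -549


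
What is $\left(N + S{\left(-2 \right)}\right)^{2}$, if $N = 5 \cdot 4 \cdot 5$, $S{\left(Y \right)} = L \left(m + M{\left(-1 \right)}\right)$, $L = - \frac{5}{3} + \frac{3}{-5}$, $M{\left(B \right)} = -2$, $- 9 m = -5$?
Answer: $\frac{194379364}{18225} \approx 10666.0$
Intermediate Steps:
$m = \frac{5}{9}$ ($m = \left(- \frac{1}{9}\right) \left(-5\right) = \frac{5}{9} \approx 0.55556$)
$L = - \frac{34}{15}$ ($L = \left(-5\right) \frac{1}{3} + 3 \left(- \frac{1}{5}\right) = - \frac{5}{3} - \frac{3}{5} = - \frac{34}{15} \approx -2.2667$)
$S{\left(Y \right)} = \frac{442}{135}$ ($S{\left(Y \right)} = - \frac{34 \left(\frac{5}{9} - 2\right)}{15} = \left(- \frac{34}{15}\right) \left(- \frac{13}{9}\right) = \frac{442}{135}$)
$N = 100$ ($N = 20 \cdot 5 = 100$)
$\left(N + S{\left(-2 \right)}\right)^{2} = \left(100 + \frac{442}{135}\right)^{2} = \left(\frac{13942}{135}\right)^{2} = \frac{194379364}{18225}$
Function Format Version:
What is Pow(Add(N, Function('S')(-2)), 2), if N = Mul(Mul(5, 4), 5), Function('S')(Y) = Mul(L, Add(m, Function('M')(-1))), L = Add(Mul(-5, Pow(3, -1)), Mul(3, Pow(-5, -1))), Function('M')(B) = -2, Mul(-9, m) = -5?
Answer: Rational(194379364, 18225) ≈ 10666.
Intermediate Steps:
m = Rational(5, 9) (m = Mul(Rational(-1, 9), -5) = Rational(5, 9) ≈ 0.55556)
L = Rational(-34, 15) (L = Add(Mul(-5, Rational(1, 3)), Mul(3, Rational(-1, 5))) = Add(Rational(-5, 3), Rational(-3, 5)) = Rational(-34, 15) ≈ -2.2667)
Function('S')(Y) = Rational(442, 135) (Function('S')(Y) = Mul(Rational(-34, 15), Add(Rational(5, 9), -2)) = Mul(Rational(-34, 15), Rational(-13, 9)) = Rational(442, 135))
N = 100 (N = Mul(20, 5) = 100)
Pow(Add(N, Function('S')(-2)), 2) = Pow(Add(100, Rational(442, 135)), 2) = Pow(Rational(13942, 135), 2) = Rational(194379364, 18225)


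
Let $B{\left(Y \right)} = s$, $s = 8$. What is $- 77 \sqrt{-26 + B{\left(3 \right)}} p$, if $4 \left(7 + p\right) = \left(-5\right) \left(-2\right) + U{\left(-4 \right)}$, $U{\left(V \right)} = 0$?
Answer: $\frac{2079 i \sqrt{2}}{2} \approx 1470.1 i$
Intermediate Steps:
$B{\left(Y \right)} = 8$
$p = - \frac{9}{2}$ ($p = -7 + \frac{\left(-5\right) \left(-2\right) + 0}{4} = -7 + \frac{10 + 0}{4} = -7 + \frac{1}{4} \cdot 10 = -7 + \frac{5}{2} = - \frac{9}{2} \approx -4.5$)
$- 77 \sqrt{-26 + B{\left(3 \right)}} p = - 77 \sqrt{-26 + 8} \left(- \frac{9}{2}\right) = - 77 \sqrt{-18} \left(- \frac{9}{2}\right) = - 77 \cdot 3 i \sqrt{2} \left(- \frac{9}{2}\right) = - 231 i \sqrt{2} \left(- \frac{9}{2}\right) = \frac{2079 i \sqrt{2}}{2}$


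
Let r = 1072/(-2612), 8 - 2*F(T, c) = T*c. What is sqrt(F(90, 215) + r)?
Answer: I*sqrt(4123976443)/653 ≈ 98.343*I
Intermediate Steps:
F(T, c) = 4 - T*c/2
r = -268/653 (r = 1072*(-1/2612) = -268/653 ≈ -0.41041)
sqrt(F(90, 215) + r) = sqrt((4 - 1/2*90*215) - 268/653) = sqrt((4 - 9675) - 268/653) = sqrt(-9671 - 268/653) = sqrt(-6315431/653) = I*sqrt(4123976443)/653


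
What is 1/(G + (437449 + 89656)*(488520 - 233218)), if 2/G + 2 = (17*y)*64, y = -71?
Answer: 38625/5197803357423749 ≈ 7.4310e-12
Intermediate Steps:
G = -1/38625 (G = 2/(-2 + (17*(-71))*64) = 2/(-2 - 1207*64) = 2/(-2 - 77248) = 2/(-77250) = 2*(-1/77250) = -1/38625 ≈ -2.5890e-5)
1/(G + (437449 + 89656)*(488520 - 233218)) = 1/(-1/38625 + (437449 + 89656)*(488520 - 233218)) = 1/(-1/38625 + 527105*255302) = 1/(-1/38625 + 134570960710) = 1/(5197803357423749/38625) = 38625/5197803357423749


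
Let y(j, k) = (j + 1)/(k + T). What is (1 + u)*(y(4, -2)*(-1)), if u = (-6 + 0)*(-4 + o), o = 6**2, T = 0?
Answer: -955/2 ≈ -477.50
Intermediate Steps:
y(j, k) = (1 + j)/k (y(j, k) = (j + 1)/(k + 0) = (1 + j)/k)
o = 36
u = -192 (u = (-6 + 0)*(-4 + 36) = -6*32 = -192)
(1 + u)*(y(4, -2)*(-1)) = (1 - 192)*(((1 + 4)/(-2))*(-1)) = -191*(-1/2*5)*(-1) = -(-955)*(-1)/2 = -191*5/2 = -955/2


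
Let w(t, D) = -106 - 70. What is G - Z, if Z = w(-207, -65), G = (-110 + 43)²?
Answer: 4665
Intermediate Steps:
G = 4489 (G = (-67)² = 4489)
w(t, D) = -176
Z = -176
G - Z = 4489 - 1*(-176) = 4489 + 176 = 4665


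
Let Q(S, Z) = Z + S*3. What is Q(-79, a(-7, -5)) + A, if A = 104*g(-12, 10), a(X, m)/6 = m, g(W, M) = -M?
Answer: -1307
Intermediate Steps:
a(X, m) = 6*m
Q(S, Z) = Z + 3*S
A = -1040 (A = 104*(-1*10) = 104*(-10) = -1040)
Q(-79, a(-7, -5)) + A = (6*(-5) + 3*(-79)) - 1040 = (-30 - 237) - 1040 = -267 - 1040 = -1307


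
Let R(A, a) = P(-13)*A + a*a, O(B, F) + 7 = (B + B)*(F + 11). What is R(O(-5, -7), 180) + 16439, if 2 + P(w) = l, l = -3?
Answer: 49074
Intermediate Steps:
O(B, F) = -7 + 2*B*(11 + F) (O(B, F) = -7 + (B + B)*(F + 11) = -7 + (2*B)*(11 + F) = -7 + 2*B*(11 + F))
P(w) = -5 (P(w) = -2 - 3 = -5)
R(A, a) = a² - 5*A (R(A, a) = -5*A + a*a = -5*A + a² = a² - 5*A)
R(O(-5, -7), 180) + 16439 = (180² - 5*(-7 + 22*(-5) + 2*(-5)*(-7))) + 16439 = (32400 - 5*(-7 - 110 + 70)) + 16439 = (32400 - 5*(-47)) + 16439 = (32400 + 235) + 16439 = 32635 + 16439 = 49074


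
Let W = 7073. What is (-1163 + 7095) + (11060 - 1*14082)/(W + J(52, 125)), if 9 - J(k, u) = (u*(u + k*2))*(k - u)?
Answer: 12437662902/2096707 ≈ 5932.0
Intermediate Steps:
J(k, u) = 9 - u*(k - u)*(u + 2*k) (J(k, u) = 9 - u*(u + k*2)*(k - u) = 9 - u*(u + 2*k)*(k - u) = 9 - u*(k - u)*(u + 2*k))
(-1163 + 7095) + (11060 - 1*14082)/(W + J(52, 125)) = (-1163 + 7095) + (11060 - 1*14082)/(7073 + (9 + 125³ + 52*125² - 2*125*52²)) = 5932 + (11060 - 14082)/(7073 + (9 + 1953125 + 52*15625 - 2*125*2704)) = 5932 - 3022/(7073 + (9 + 1953125 + 812500 - 676000)) = 5932 - 3022/(7073 + 2089634) = 5932 - 3022/2096707 = 12437662902/2096707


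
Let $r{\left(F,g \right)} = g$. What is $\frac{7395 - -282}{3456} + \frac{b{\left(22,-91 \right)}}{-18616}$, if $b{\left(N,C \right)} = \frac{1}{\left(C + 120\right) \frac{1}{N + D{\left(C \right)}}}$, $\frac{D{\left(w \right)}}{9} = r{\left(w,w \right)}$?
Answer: $\frac{57601255}{25913472} \approx 2.2228$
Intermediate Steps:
$D{\left(w \right)} = 9 w$
$b{\left(N,C \right)} = \frac{N + 9 C}{120 + C}$ ($b{\left(N,C \right)} = \frac{1}{\left(C + 120\right) \frac{1}{N + 9 C}} = \frac{1}{\left(120 + C\right) \frac{1}{N + 9 C}} = \frac{1}{\frac{1}{N + 9 C} \left(120 + C\right)} = \frac{N + 9 C}{120 + C}$)
$\frac{7395 - -282}{3456} + \frac{b{\left(22,-91 \right)}}{-18616} = \frac{7395 - -282}{3456} + \frac{\frac{1}{120 - 91} \left(22 + 9 \left(-91\right)\right)}{-18616} = \left(7395 + 282\right) \frac{1}{3456} + \frac{22 - 819}{29} \left(- \frac{1}{18616}\right) = 7677 \cdot \frac{1}{3456} + \frac{1}{29} \left(-797\right) \left(- \frac{1}{18616}\right) = \frac{853}{384} - - \frac{797}{539864} = \frac{853}{384} + \frac{797}{539864} = \frac{57601255}{25913472}$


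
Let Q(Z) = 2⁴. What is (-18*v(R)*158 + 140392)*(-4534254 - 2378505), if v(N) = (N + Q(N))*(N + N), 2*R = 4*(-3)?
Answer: -3329682453048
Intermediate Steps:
Q(Z) = 16
R = -6 (R = (4*(-3))/2 = (½)*(-12) = -6)
v(N) = 2*N*(16 + N) (v(N) = (N + 16)*(N + N) = (16 + N)*(2*N) = 2*N*(16 + N))
(-18*v(R)*158 + 140392)*(-4534254 - 2378505) = (-36*(-6)*(16 - 6)*158 + 140392)*(-4534254 - 2378505) = (-36*(-6)*10*158 + 140392)*(-6912759) = (-18*(-120)*158 + 140392)*(-6912759) = (2160*158 + 140392)*(-6912759) = (341280 + 140392)*(-6912759) = 481672*(-6912759) = -3329682453048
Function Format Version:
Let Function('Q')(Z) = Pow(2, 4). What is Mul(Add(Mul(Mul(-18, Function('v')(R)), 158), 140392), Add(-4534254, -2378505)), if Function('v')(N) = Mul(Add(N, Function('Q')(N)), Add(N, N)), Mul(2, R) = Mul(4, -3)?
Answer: -3329682453048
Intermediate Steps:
Function('Q')(Z) = 16
R = -6 (R = Mul(Rational(1, 2), Mul(4, -3)) = Mul(Rational(1, 2), -12) = -6)
Function('v')(N) = Mul(2, N, Add(16, N)) (Function('v')(N) = Mul(Add(N, 16), Add(N, N)) = Mul(Add(16, N), Mul(2, N)) = Mul(2, N, Add(16, N)))
Mul(Add(Mul(Mul(-18, Function('v')(R)), 158), 140392), Add(-4534254, -2378505)) = Mul(Add(Mul(Mul(-18, Mul(2, -6, Add(16, -6))), 158), 140392), Add(-4534254, -2378505)) = Mul(Add(Mul(Mul(-18, Mul(2, -6, 10)), 158), 140392), -6912759) = Mul(Add(Mul(Mul(-18, -120), 158), 140392), -6912759) = Mul(Add(Mul(2160, 158), 140392), -6912759) = Mul(Add(341280, 140392), -6912759) = Mul(481672, -6912759) = -3329682453048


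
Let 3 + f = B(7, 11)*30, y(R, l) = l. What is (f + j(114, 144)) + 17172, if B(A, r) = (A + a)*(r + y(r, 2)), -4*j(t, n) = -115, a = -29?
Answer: 34471/4 ≈ 8617.8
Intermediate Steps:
j(t, n) = 115/4 (j(t, n) = -¼*(-115) = 115/4)
B(A, r) = (-29 + A)*(2 + r) (B(A, r) = (A - 29)*(r + 2) = (-29 + A)*(2 + r))
f = -8583 (f = -3 + (-58 - 29*11 + 2*7 + 7*11)*30 = -3 + (-58 - 319 + 14 + 77)*30 = -3 - 286*30 = -3 - 8580 = -8583)
(f + j(114, 144)) + 17172 = (-8583 + 115/4) + 17172 = -34217/4 + 17172 = 34471/4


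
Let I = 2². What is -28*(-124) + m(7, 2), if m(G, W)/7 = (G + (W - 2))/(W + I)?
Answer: 20881/6 ≈ 3480.2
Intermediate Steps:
I = 4
m(G, W) = 7*(-2 + G + W)/(4 + W) (m(G, W) = 7*((G + (W - 2))/(W + 4)) = 7*((G + (-2 + W))/(4 + W)) = 7*((-2 + G + W)/(4 + W)) = 7*(-2 + G + W)/(4 + W))
-28*(-124) + m(7, 2) = -28*(-124) + 7*(-2 + 7 + 2)/(4 + 2) = 3472 + 7*7/6 = 3472 + 7*(⅙)*7 = 3472 + 49/6 = 20881/6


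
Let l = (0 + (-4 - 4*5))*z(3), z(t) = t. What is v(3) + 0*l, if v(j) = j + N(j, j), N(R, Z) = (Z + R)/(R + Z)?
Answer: 4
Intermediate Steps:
N(R, Z) = 1 (N(R, Z) = (R + Z)/(R + Z) = 1)
v(j) = 1 + j (v(j) = j + 1 = 1 + j)
l = -72 (l = (0 + (-4 - 4*5))*3 = (0 + (-4 - 1*20))*3 = (0 + (-4 - 20))*3 = (0 - 24)*3 = -24*3 = -72)
v(3) + 0*l = (1 + 3) + 0*(-72) = 4 + 0 = 4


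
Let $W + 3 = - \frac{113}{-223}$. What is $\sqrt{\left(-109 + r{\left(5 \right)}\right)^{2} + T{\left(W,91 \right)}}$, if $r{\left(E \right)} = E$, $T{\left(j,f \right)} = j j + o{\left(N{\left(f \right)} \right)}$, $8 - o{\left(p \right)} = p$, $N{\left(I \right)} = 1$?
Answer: $\frac{\sqrt{538526103}}{223} \approx 104.06$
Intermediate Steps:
$W = - \frac{556}{223}$ ($W = -3 - \frac{113}{-223} = -3 - - \frac{113}{223} = -3 + \frac{113}{223} = - \frac{556}{223} \approx -2.4933$)
$o{\left(p \right)} = 8 - p$
$T{\left(j,f \right)} = 7 + j^{2}$ ($T{\left(j,f \right)} = j j + \left(8 - 1\right) = j^{2} + \left(8 - 1\right) = j^{2} + 7 = 7 + j^{2}$)
$\sqrt{\left(-109 + r{\left(5 \right)}\right)^{2} + T{\left(W,91 \right)}} = \sqrt{\left(-109 + 5\right)^{2} + \left(7 + \left(- \frac{556}{223}\right)^{2}\right)} = \sqrt{\left(-104\right)^{2} + \left(7 + \frac{309136}{49729}\right)} = \sqrt{10816 + \frac{657239}{49729}} = \sqrt{\frac{538526103}{49729}} = \frac{\sqrt{538526103}}{223}$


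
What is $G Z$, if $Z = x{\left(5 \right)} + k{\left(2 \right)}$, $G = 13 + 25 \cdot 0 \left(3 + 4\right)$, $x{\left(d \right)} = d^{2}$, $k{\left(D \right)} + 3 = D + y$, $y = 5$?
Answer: $377$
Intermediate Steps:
$k{\left(D \right)} = 2 + D$ ($k{\left(D \right)} = -3 + \left(D + 5\right) = -3 + \left(5 + D\right) = 2 + D$)
$G = 13$ ($G = 13 + 25 \cdot 0 \cdot 7 = 13 + 25 \cdot 0 = 13 + 0 = 13$)
$Z = 29$ ($Z = 5^{2} + \left(2 + 2\right) = 25 + 4 = 29$)
$G Z = 13 \cdot 29 = 377$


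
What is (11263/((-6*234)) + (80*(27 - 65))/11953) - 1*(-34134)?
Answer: 572698302809/16782012 ≈ 34126.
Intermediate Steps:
(11263/((-6*234)) + (80*(27 - 65))/11953) - 1*(-34134) = (11263/(-1404) + (80*(-38))*(1/11953)) + 34134 = (11263*(-1/1404) - 3040*1/11953) + 34134 = (-11263/1404 - 3040/11953) + 34134 = -138894799/16782012 + 34134 = 572698302809/16782012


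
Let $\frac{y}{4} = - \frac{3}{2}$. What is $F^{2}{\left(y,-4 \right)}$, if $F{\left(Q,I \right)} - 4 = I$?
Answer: $0$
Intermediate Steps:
$y = -6$ ($y = 4 \left(- \frac{3}{2}\right) = -6$)
$F{\left(Q,I \right)} = 4 + I$
$F^{2}{\left(y,-4 \right)} = \left(4 - 4\right)^{2} = 0^{2} = 0$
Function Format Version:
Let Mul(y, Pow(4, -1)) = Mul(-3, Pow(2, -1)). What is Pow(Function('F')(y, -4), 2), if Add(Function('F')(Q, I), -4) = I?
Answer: 0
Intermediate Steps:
y = -6 (y = Mul(4, Mul(-3, Pow(2, -1))) = Mul(4, Mul(-3, Rational(1, 2))) = Mul(4, Rational(-3, 2)) = -6)
Function('F')(Q, I) = Add(4, I)
Pow(Function('F')(y, -4), 2) = Pow(Add(4, -4), 2) = Pow(0, 2) = 0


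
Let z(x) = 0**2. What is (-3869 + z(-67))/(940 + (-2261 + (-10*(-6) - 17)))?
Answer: 3869/1278 ≈ 3.0274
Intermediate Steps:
z(x) = 0
(-3869 + z(-67))/(940 + (-2261 + (-10*(-6) - 17))) = (-3869 + 0)/(940 + (-2261 + (-10*(-6) - 17))) = -3869/(940 + (-2261 + (60 - 17))) = -3869/(940 + (-2261 + 43)) = -3869/(940 - 2218) = -3869/(-1278) = -3869*(-1/1278) = 3869/1278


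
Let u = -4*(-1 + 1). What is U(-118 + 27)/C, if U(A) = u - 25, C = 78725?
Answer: -1/3149 ≈ -0.00031756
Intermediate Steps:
u = 0 (u = -4*0 = 0)
U(A) = -25 (U(A) = 0 - 25 = -25)
U(-118 + 27)/C = -25/78725 = -25*1/78725 = -1/3149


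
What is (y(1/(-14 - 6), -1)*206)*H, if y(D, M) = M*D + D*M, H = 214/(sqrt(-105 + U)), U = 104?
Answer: -22042*I/5 ≈ -4408.4*I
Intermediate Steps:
H = -214*I (H = 214/(sqrt(-105 + 104)) = 214/(sqrt(-1)) = 214/I = 214*(-I) = -214*I ≈ -214.0*I)
y(D, M) = 2*D*M (y(D, M) = D*M + D*M = 2*D*M)
(y(1/(-14 - 6), -1)*206)*H = ((2*(-1)/(-14 - 6))*206)*(-214*I) = ((2*(-1)/(-20))*206)*(-214*I) = ((2*(-1/20)*(-1))*206)*(-214*I) = ((1/10)*206)*(-214*I) = 103*(-214*I)/5 = -22042*I/5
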